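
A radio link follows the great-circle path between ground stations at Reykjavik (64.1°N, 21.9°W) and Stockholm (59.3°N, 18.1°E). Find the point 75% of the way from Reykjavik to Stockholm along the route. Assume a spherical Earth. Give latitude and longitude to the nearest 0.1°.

The haversine formula gives a central angle δ ≈ 0.335 rad (19.2°) between the endpoints.
Interpolate at f = 0.75 with slerp weights a = sin((1−f)δ)/sin δ ≈ 0.254, b = sin(fδ)/sin δ ≈ 0.756.
p = a·p₁ + b·p₂ ≈ (0.470, 0.078, 0.879); φ = arcsin(p_z) ≈ 61.54°, λ = atan2(p_y, p_x) ≈ 9.48°.

≈ 61.5°N, 9.5°E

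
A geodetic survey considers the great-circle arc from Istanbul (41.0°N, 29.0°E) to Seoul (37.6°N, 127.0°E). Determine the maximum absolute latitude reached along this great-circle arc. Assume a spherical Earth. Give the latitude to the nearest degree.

≈ 51°N

The great circle lies in the plane with unit normal n̂ = (p₁ × p₂)/|p₁ × p₂|.
Here n̂_z ≈ +0.624; the vertex latitude is φ_max = arccos|n̂_z| ≈ 51.4°.
Check via Clairaut: cos φ_max = |cos φ₁| · sin C = cos(41.0°)·sin(55.8°) ≈ 0.624, again giving ≈ 51.4°.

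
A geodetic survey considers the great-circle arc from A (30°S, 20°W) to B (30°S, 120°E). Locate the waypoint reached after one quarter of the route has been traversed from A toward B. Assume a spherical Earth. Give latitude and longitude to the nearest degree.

Write both endpoints as unit vectors p₁, p₂ with components (cos φ cos λ, cos φ sin λ, sin φ).
The central angle between the endpoints is δ = arccos(p₁·p₂) ≈ 1.901 rad (108.9°).
Interpolate at f = 1/4 with slerp weights a = sin((1−f)δ)/sin δ ≈ 1.046, b = sin(fδ)/sin δ ≈ 0.484.
p = a·p₁ + b·p₂ ≈ (0.642, 0.053, -0.765); φ = arcsin(p_z) ≈ -49.91°, λ = atan2(p_y, p_x) ≈ 4.72°.

≈ (50°S, 5°E)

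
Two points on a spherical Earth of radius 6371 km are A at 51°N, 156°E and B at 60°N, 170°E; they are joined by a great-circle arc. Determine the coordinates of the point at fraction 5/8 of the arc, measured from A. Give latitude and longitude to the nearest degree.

Write both endpoints as unit vectors p₁, p₂ with components (cos φ cos λ, cos φ sin λ, sin φ).
The central angle between the endpoints is δ = arccos(p₁·p₂) ≈ 0.209 rad (11.9°).
Interpolate at f = 5/8 with slerp weights a = sin((1−f)δ)/sin δ ≈ 0.377, b = sin(fδ)/sin δ ≈ 0.628.
p = a·p₁ + b·p₂ ≈ (-0.526, 0.151, 0.837); φ = arcsin(p_z) ≈ 56.82°, λ = atan2(p_y, p_x) ≈ 163.97°.

≈ 57°N, 164°E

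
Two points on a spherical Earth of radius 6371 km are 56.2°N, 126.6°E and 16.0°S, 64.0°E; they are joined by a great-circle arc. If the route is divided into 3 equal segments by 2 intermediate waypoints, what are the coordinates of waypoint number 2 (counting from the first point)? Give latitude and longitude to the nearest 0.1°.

≈ 10.0°N, 78.4°E

The haversine formula gives a central angle δ ≈ 1.554 rad (89.0°) between the endpoints.
Interpolate at f = 2/3 with slerp weights a = sin((1−f)δ)/sin δ ≈ 0.495, b = sin(fδ)/sin δ ≈ 0.860.
p = a·p₁ + b·p₂ ≈ (0.198, 0.965, 0.174); φ = arcsin(p_z) ≈ 10.04°, λ = atan2(p_y, p_x) ≈ 78.38°.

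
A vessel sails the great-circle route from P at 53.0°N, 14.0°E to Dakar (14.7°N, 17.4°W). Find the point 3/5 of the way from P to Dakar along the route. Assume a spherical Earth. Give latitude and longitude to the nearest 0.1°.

From cos δ = sin φ₁ sin φ₂ + cos φ₁ cos φ₂ cos Δλ, the central angle is δ ≈ 0.796 rad (45.6°).
Interpolate at f = 3/5 with slerp weights a = sin((1−f)δ)/sin δ ≈ 0.438, b = sin(fδ)/sin δ ≈ 0.643.
p = a·p₁ + b·p₂ ≈ (0.850, -0.122, 0.513); φ = arcsin(p_z) ≈ 30.87°, λ = atan2(p_y, p_x) ≈ -8.19°.

≈ 30.9°N, 8.2°W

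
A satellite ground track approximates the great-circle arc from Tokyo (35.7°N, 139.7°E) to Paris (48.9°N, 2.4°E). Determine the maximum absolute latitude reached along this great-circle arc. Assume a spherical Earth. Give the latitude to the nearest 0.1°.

The great circle lies in the plane with unit normal n̂ = (p₁ × p₂)/|p₁ × p₂|.
Here n̂_z ≈ -0.362; the vertex latitude is φ_max = arccos|n̂_z| ≈ 68.7°.
Check via Clairaut: cos φ_max = |cos φ₁| · sin C = cos(35.7°)·sin(26.5°) ≈ 0.362, again giving ≈ 68.7°.

≈ 68.7°N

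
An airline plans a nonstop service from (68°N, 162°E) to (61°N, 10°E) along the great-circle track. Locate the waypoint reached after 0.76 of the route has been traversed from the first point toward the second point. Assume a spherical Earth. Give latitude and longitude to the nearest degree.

Convert each endpoint to a unit vector on the sphere (x = cos φ cos λ, y = cos φ sin λ, z = sin φ).
The central angle between the endpoints is δ = arccos(p₁·p₂) ≈ 0.862 rad (49.4°).
Interpolate at f = 0.76 with slerp weights a = sin((1−f)δ)/sin δ ≈ 0.271, b = sin(fδ)/sin δ ≈ 0.803.
p = a·p₁ + b·p₂ ≈ (0.287, 0.099, 0.953); φ = arcsin(p_z) ≈ 72.34°, λ = atan2(p_y, p_x) ≈ 19.03°.

≈ (72°N, 19°E)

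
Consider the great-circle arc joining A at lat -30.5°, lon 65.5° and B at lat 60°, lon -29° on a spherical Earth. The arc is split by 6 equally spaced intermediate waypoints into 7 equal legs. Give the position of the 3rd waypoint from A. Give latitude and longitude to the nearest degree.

≈ lat 13°, lon 39°

Convert each endpoint to a unit vector on the sphere (x = cos φ cos λ, y = cos φ sin λ, z = sin φ).
The central angle between the endpoints is δ = arccos(p₁·p₂) ≈ 2.064 rad (118.3°).
Interpolate at f = 3/7 with slerp weights a = sin((1−f)δ)/sin δ ≈ 1.049, b = sin(fδ)/sin δ ≈ 0.878.
p = a·p₁ + b·p₂ ≈ (0.759, 0.610, 0.228); φ = arcsin(p_z) ≈ 13.18°, λ = atan2(p_y, p_x) ≈ 38.78°.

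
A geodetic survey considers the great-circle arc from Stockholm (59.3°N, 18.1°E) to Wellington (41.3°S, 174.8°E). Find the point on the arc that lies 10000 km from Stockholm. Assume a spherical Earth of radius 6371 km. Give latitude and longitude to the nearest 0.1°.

≈ 19.5°N, 144.6°E

The haversine formula gives a central angle δ ≈ 2.738 rad (156.9°) between the endpoints. The total great-circle distance is δ·R ≈ 2.738 × 6371 ≈ 17446 km, so the target fraction is f = 10000/17446 ≈ 0.573.
Interpolate at f ≈ 0.573 with slerp weights a = sin((1−f)δ)/sin δ ≈ 2.345, b = sin(fδ)/sin δ ≈ 2.548.
p = a·p₁ + b·p₂ ≈ (-0.769, 0.545, 0.334); φ = arcsin(p_z) ≈ 19.54°, λ = atan2(p_y, p_x) ≈ 144.64°.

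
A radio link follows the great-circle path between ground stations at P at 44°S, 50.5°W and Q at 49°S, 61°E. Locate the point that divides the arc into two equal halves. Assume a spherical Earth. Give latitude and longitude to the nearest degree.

From cos δ = sin φ₁ sin φ₂ + cos φ₁ cos φ₂ cos Δλ, the central angle is δ ≈ 1.212 rad (69.4°).
Interpolate at f = 1/2 with slerp weights a = sin((1−f)δ)/sin δ ≈ 0.608, b = sin(fδ)/sin δ ≈ 0.608.
p = a·p₁ + b·p₂ ≈ (0.472, 0.011, -0.882); φ = arcsin(p_z) ≈ -61.84°, λ = atan2(p_y, p_x) ≈ 1.38°.

≈ 62°S, 1°E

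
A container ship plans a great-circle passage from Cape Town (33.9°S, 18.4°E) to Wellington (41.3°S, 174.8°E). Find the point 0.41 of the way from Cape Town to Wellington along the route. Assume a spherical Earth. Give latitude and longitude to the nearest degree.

Write both endpoints as unit vectors p₁, p₂ with components (cos φ cos λ, cos φ sin λ, sin φ).
The central angle between the endpoints is δ = arccos(p₁·p₂) ≈ 1.776 rad (101.7°).
Interpolate at f = 0.41 with slerp weights a = sin((1−f)δ)/sin δ ≈ 0.885, b = sin(fδ)/sin δ ≈ 0.680.
p = a·p₁ + b·p₂ ≈ (0.188, 0.278, -0.942); φ = arcsin(p_z) ≈ -70.38°, λ = atan2(p_y, p_x) ≈ 55.89°.

≈ (70°S, 56°E)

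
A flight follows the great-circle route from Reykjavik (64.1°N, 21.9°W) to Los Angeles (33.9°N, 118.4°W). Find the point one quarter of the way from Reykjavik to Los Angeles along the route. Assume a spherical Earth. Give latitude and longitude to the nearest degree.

The haversine formula gives a central angle δ ≈ 1.092 rad (62.6°) between the endpoints.
Interpolate at f = 1/4 with slerp weights a = sin((1−f)δ)/sin δ ≈ 0.823, b = sin(fδ)/sin δ ≈ 0.304.
p = a·p₁ + b·p₂ ≈ (0.214, -0.356, 0.910); φ = arcsin(p_z) ≈ 65.48°, λ = atan2(p_y, p_x) ≈ -59.03°.

≈ (65°N, 59°W)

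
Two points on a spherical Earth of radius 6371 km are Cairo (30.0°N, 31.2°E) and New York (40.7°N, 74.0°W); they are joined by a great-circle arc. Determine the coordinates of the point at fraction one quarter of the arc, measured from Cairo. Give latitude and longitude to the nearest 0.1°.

≈ 42.1°N, 10.9°E

Write both endpoints as unit vectors p₁, p₂ with components (cos φ cos λ, cos φ sin λ, sin φ).
The central angle between the endpoints is δ = arccos(p₁·p₂) ≈ 1.416 rad (81.1°).
Interpolate at f = 1/4 with slerp weights a = sin((1−f)δ)/sin δ ≈ 0.884, b = sin(fδ)/sin δ ≈ 0.351.
p = a·p₁ + b·p₂ ≈ (0.728, 0.141, 0.671); φ = arcsin(p_z) ≈ 42.13°, λ = atan2(p_y, p_x) ≈ 10.95°.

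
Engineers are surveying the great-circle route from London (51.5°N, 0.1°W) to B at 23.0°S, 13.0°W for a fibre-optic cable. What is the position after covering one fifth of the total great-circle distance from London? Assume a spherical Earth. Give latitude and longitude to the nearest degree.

Convert each endpoint to a unit vector on the sphere (x = cos φ cos λ, y = cos φ sin λ, z = sin φ).
The central angle between the endpoints is δ = arccos(p₁·p₂) ≈ 1.315 rad (75.4°).
Interpolate at f = 1/5 with slerp weights a = sin((1−f)δ)/sin δ ≈ 0.898, b = sin(fδ)/sin δ ≈ 0.269.
p = a·p₁ + b·p₂ ≈ (0.800, -0.057, 0.598); φ = arcsin(p_z) ≈ 36.69°, λ = atan2(p_y, p_x) ≈ -4.05°.

≈ 37°N, 4°W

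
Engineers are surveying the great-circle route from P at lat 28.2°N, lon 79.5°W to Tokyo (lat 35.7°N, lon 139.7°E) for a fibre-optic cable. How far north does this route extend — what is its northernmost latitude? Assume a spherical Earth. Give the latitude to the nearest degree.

≈ 62°N

The great circle lies in the plane with unit normal n̂ = (p₁ × p₂)/|p₁ × p₂|.
Here n̂_z ≈ -0.471; the vertex latitude is φ_max = arccos|n̂_z| ≈ 61.9°.
Check via Clairaut: cos φ_max = |cos φ₁| · sin C = cos(28.2°)·sin(32.3°) ≈ 0.471, again giving ≈ 61.9°.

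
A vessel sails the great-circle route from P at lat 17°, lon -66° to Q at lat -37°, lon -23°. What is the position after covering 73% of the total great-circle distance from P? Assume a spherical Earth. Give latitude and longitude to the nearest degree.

≈ lat -23°, lon -37°

The haversine formula gives a central angle δ ≈ 1.178 rad (67.5°) between the endpoints.
Interpolate at f = 0.73 with slerp weights a = sin((1−f)δ)/sin δ ≈ 0.339, b = sin(fδ)/sin δ ≈ 0.820.
p = a·p₁ + b·p₂ ≈ (0.735, -0.552, -0.395); φ = arcsin(p_z) ≈ -23.25°, λ = atan2(p_y, p_x) ≈ -36.90°.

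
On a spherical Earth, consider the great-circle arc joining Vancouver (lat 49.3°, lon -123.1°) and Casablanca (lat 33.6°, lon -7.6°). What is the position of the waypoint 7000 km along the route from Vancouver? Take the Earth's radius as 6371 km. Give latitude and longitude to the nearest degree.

The haversine formula gives a central angle δ ≈ 1.384 rad (79.3°) between the endpoints. The total great-circle distance is δ·R ≈ 1.384 × 6371 ≈ 8817 km, so the target fraction is f = 7000/8817 ≈ 0.794.
Interpolate at f ≈ 0.794 with slerp weights a = sin((1−f)δ)/sin δ ≈ 0.286, b = sin(fδ)/sin δ ≈ 0.906.
p = a·p₁ + b·p₂ ≈ (0.646, -0.256, 0.719); φ = arcsin(p_z) ≈ 45.95°, λ = atan2(p_y, p_x) ≈ -21.63°.

≈ lat 46°, lon -22°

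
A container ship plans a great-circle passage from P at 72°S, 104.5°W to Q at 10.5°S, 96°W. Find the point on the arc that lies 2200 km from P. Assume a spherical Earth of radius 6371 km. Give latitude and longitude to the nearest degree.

≈ 52°S, 99°W

Convert each endpoint to a unit vector on the sphere (x = cos φ cos λ, y = cos φ sin λ, z = sin φ).
The central angle between the endpoints is δ = arccos(p₁·p₂) ≈ 1.077 rad (61.7°). The total great-circle distance is δ·R ≈ 1.077 × 6371 ≈ 6863 km, so the target fraction is f = 2200/6863 ≈ 0.321.
Interpolate at f ≈ 0.321 with slerp weights a = sin((1−f)δ)/sin δ ≈ 0.759, b = sin(fδ)/sin δ ≈ 0.384.
p = a·p₁ + b·p₂ ≈ (-0.098, -0.603, -0.792); φ = arcsin(p_z) ≈ -52.35°, λ = atan2(p_y, p_x) ≈ -99.25°.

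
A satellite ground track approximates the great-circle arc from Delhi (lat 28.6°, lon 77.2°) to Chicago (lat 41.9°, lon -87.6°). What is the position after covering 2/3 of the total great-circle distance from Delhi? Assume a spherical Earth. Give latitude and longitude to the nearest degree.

≈ lat 75°, lon -55°

From cos δ = sin φ₁ sin φ₂ + cos φ₁ cos φ₂ cos Δλ, the central angle is δ ≈ 1.887 rad (108.1°).
Interpolate at f = 2/3 with slerp weights a = sin((1−f)δ)/sin δ ≈ 0.619, b = sin(fδ)/sin δ ≈ 1.001.
p = a·p₁ + b·p₂ ≈ (0.152, -0.214, 0.965); φ = arcsin(p_z) ≈ 74.77°, λ = atan2(p_y, p_x) ≈ -54.75°.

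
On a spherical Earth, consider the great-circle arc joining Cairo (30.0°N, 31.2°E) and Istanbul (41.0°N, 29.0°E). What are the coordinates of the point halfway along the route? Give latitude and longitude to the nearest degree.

From cos δ = sin φ₁ sin φ₂ + cos φ₁ cos φ₂ cos Δλ, the central angle is δ ≈ 0.194 rad (11.1°).
Interpolate at f = 1/2 with slerp weights a = sin((1−f)δ)/sin δ ≈ 0.502, b = sin(fδ)/sin δ ≈ 0.502.
p = a·p₁ + b·p₂ ≈ (0.704, 0.409, 0.581); φ = arcsin(p_z) ≈ 35.50°, λ = atan2(p_y, p_x) ≈ 30.18°.

≈ 36°N, 30°E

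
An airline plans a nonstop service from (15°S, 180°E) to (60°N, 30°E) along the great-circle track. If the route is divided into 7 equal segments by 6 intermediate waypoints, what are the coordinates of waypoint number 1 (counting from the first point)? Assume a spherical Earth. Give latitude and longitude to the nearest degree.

≈ (3°N, 174°E)

Write both endpoints as unit vectors p₁, p₂ with components (cos φ cos λ, cos φ sin λ, sin φ).
The central angle between the endpoints is δ = arccos(p₁·p₂) ≈ 2.268 rad (130.0°).
Interpolate at f = 1/7 with slerp weights a = sin((1−f)δ)/sin δ ≈ 1.215, b = sin(fδ)/sin δ ≈ 0.415.
p = a·p₁ + b·p₂ ≈ (-0.994, 0.104, 0.045); φ = arcsin(p_z) ≈ 2.60°, λ = atan2(p_y, p_x) ≈ 174.03°.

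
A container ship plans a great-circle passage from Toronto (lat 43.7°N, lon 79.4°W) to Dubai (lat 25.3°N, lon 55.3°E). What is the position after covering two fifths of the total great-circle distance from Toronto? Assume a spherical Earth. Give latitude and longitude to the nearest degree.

≈ lat 62°N, lon 17°W

From cos δ = sin φ₁ sin φ₂ + cos φ₁ cos φ₂ cos Δλ, the central angle is δ ≈ 1.736 rad (99.5°).
Interpolate at f = 2/5 with slerp weights a = sin((1−f)δ)/sin δ ≈ 0.875, b = sin(fδ)/sin δ ≈ 0.649.
p = a·p₁ + b·p₂ ≈ (0.450, -0.140, 0.882); φ = arcsin(p_z) ≈ 61.87°, λ = atan2(p_y, p_x) ≈ -17.23°.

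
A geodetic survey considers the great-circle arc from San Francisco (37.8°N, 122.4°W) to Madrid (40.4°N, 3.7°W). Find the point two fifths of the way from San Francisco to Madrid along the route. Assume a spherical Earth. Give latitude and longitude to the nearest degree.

≈ (57°N, 80°W)

Write both endpoints as unit vectors p₁, p₂ with components (cos φ cos λ, cos φ sin λ, sin φ).
The central angle between the endpoints is δ = arccos(p₁·p₂) ≈ 1.462 rad (83.8°).
Interpolate at f = 2/5 with slerp weights a = sin((1−f)δ)/sin δ ≈ 0.774, b = sin(fδ)/sin δ ≈ 0.555.
p = a·p₁ + b·p₂ ≈ (0.095, -0.543, 0.834); φ = arcsin(p_z) ≈ 56.52°, λ = atan2(p_y, p_x) ≈ -80.13°.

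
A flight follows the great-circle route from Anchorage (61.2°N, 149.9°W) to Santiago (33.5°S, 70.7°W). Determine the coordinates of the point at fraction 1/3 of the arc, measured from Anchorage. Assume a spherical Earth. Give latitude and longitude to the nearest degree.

≈ 34°N, 108°W

From cos δ = sin φ₁ sin φ₂ + cos φ₁ cos φ₂ cos Δλ, the central angle is δ ≈ 1.991 rad (114.1°).
Interpolate at f = 1/3 with slerp weights a = sin((1−f)δ)/sin δ ≈ 1.063, b = sin(fδ)/sin δ ≈ 0.675.
p = a·p₁ + b·p₂ ≈ (-0.257, -0.788, 0.559); φ = arcsin(p_z) ≈ 34.00°, λ = atan2(p_y, p_x) ≈ -108.07°.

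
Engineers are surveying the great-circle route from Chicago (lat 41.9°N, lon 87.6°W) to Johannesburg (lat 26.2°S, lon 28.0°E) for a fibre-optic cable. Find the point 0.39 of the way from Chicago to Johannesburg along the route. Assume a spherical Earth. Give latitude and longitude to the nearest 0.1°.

Write both endpoints as unit vectors p₁, p₂ with components (cos φ cos λ, cos φ sin λ, sin φ).
The central angle between the endpoints is δ = arccos(p₁·p₂) ≈ 2.194 rad (125.7°).
Interpolate at f = 0.39 with slerp weights a = sin((1−f)δ)/sin δ ≈ 1.198, b = sin(fδ)/sin δ ≈ 0.930.
p = a·p₁ + b·p₂ ≈ (0.774, -0.499, 0.390); φ = arcsin(p_z) ≈ 22.94°, λ = atan2(p_y, p_x) ≈ -32.84°.

≈ lat 22.9°N, lon 32.8°W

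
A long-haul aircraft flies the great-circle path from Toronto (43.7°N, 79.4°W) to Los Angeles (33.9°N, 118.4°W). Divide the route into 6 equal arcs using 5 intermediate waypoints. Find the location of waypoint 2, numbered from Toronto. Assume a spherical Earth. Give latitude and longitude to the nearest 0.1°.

Write both endpoints as unit vectors p₁, p₂ with components (cos φ cos λ, cos φ sin λ, sin φ).
The central angle between the endpoints is δ = arccos(p₁·p₂) ≈ 0.552 rad (31.6°).
Interpolate at f = 2/6 with slerp weights a = sin((1−f)δ)/sin δ ≈ 0.686, b = sin(fδ)/sin δ ≈ 0.349.
p = a·p₁ + b·p₂ ≈ (-0.046, -0.742, 0.669); φ = arcsin(p_z) ≈ 41.95°, λ = atan2(p_y, p_x) ≈ -93.58°.

≈ (42.0°N, 93.6°W)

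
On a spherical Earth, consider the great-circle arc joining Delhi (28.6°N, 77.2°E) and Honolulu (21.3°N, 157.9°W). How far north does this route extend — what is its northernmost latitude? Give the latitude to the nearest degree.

≈ 45°N

The great circle lies in the plane with unit normal n̂ = (p₁ × p₂)/|p₁ × p₂|.
Here n̂_z ≈ +0.702; the vertex latitude is φ_max = arccos|n̂_z| ≈ 45.4°.
Check via Clairaut: cos φ_max = |cos φ₁| · sin C = cos(28.6°)·sin(53.1°) ≈ 0.702, again giving ≈ 45.4°.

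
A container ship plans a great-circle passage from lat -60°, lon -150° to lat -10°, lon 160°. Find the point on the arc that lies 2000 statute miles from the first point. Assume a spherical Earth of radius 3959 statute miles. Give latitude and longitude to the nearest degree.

≈ lat -39°, lon 178°

Write both endpoints as unit vectors p₁, p₂ with components (cos φ cos λ, cos φ sin λ, sin φ).
The central angle between the endpoints is δ = arccos(p₁·p₂) ≈ 1.085 rad (62.2°). The total great-circle distance is δ·R ≈ 1.085 × 3959 ≈ 4296 mi, so the target fraction is f = 2000/4296 ≈ 0.466.
Interpolate at f ≈ 0.466 with slerp weights a = sin((1−f)δ)/sin δ ≈ 0.620, b = sin(fδ)/sin δ ≈ 0.547.
p = a·p₁ + b·p₂ ≈ (-0.775, 0.029, -0.632); φ = arcsin(p_z) ≈ -39.17°, λ = atan2(p_y, p_x) ≈ 177.82°.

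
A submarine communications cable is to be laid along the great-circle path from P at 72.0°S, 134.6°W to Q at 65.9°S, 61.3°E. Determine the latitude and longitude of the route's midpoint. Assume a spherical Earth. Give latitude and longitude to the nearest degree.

≈ 86°S, 99°E

The haversine formula gives a central angle δ ≈ 0.728 rad (41.7°) between the endpoints.
Interpolate at f = 1/2 with slerp weights a = sin((1−f)δ)/sin δ ≈ 0.535, b = sin(fδ)/sin δ ≈ 0.535.
p = a·p₁ + b·p₂ ≈ (-0.011, 0.074, -0.997); φ = arcsin(p_z) ≈ -85.71°, λ = atan2(p_y, p_x) ≈ 98.60°.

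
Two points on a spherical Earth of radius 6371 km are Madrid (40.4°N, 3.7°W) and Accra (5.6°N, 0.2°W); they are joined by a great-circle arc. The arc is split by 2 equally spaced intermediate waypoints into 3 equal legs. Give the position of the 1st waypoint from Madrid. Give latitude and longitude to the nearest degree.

Convert each endpoint to a unit vector on the sphere (x = cos φ cos λ, y = cos φ sin λ, z = sin φ).
The central angle between the endpoints is δ = arccos(p₁·p₂) ≈ 0.610 rad (34.9°).
Interpolate at f = 1/3 with slerp weights a = sin((1−f)δ)/sin δ ≈ 0.690, b = sin(fδ)/sin δ ≈ 0.352.
p = a·p₁ + b·p₂ ≈ (0.876, -0.035, 0.482); φ = arcsin(p_z) ≈ 28.81°, λ = atan2(p_y, p_x) ≈ -2.30°.

≈ (29°N, 2°W)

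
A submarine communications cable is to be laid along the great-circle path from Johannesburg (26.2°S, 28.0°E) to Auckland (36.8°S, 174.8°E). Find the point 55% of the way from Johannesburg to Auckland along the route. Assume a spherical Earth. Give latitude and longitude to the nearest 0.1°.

≈ 65.3°S, 103.5°E

The haversine formula gives a central angle δ ≈ 1.914 rad (109.7°) between the endpoints.
Interpolate at f = 0.55 with slerp weights a = sin((1−f)δ)/sin δ ≈ 0.806, b = sin(fδ)/sin δ ≈ 0.923.
p = a·p₁ + b·p₂ ≈ (-0.097, 0.406, -0.908); φ = arcsin(p_z) ≈ -65.30°, λ = atan2(p_y, p_x) ≈ 103.48°.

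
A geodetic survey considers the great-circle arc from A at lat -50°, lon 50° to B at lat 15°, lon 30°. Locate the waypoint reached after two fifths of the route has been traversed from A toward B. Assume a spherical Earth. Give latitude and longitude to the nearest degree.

≈ lat -24°, lon 40°

Write both endpoints as unit vectors p₁, p₂ with components (cos φ cos λ, cos φ sin λ, sin φ).
The central angle between the endpoints is δ = arccos(p₁·p₂) ≈ 1.175 rad (67.3°).
Interpolate at f = 2/5 with slerp weights a = sin((1−f)δ)/sin δ ≈ 0.702, b = sin(fδ)/sin δ ≈ 0.491.
p = a·p₁ + b·p₂ ≈ (0.701, 0.583, -0.411); φ = arcsin(p_z) ≈ -24.27°, λ = atan2(p_y, p_x) ≈ 39.75°.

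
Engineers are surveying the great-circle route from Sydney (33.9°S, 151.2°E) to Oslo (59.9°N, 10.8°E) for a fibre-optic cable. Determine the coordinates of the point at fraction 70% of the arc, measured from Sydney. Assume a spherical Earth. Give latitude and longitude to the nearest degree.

Convert each endpoint to a unit vector on the sphere (x = cos φ cos λ, y = cos φ sin λ, z = sin φ).
The central angle between the endpoints is δ = arccos(p₁·p₂) ≈ 2.504 rad (143.4°).
Interpolate at f = 0.70 with slerp weights a = sin((1−f)δ)/sin δ ≈ 1.146, b = sin(fδ)/sin δ ≈ 1.651.
p = a·p₁ + b·p₂ ≈ (-0.020, 0.613, 0.790); φ = arcsin(p_z) ≈ 52.15°, λ = atan2(p_y, p_x) ≈ 91.86°.

≈ (52°N, 92°E)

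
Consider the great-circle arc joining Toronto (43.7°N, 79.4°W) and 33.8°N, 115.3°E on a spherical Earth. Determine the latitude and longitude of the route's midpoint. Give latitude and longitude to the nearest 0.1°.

From cos δ = sin φ₁ sin φ₂ + cos φ₁ cos φ₂ cos Δλ, the central angle is δ ≈ 1.769 rad (101.3°).
Interpolate at f = 1/2 with slerp weights a = sin((1−f)δ)/sin δ ≈ 0.789, b = sin(fδ)/sin δ ≈ 0.789.
p = a·p₁ + b·p₂ ≈ (-0.175, 0.032, 0.984); φ = arcsin(p_z) ≈ 79.74°, λ = atan2(p_y, p_x) ≈ 169.63°.

≈ 79.7°N, 169.6°E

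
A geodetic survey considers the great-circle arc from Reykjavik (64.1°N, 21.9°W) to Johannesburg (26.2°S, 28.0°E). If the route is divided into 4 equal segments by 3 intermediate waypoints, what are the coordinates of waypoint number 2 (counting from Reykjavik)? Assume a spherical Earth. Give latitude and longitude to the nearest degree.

The haversine formula gives a central angle δ ≈ 1.716 rad (98.3°) between the endpoints.
Interpolate at f = 2/4 with slerp weights a = sin((1−f)δ)/sin δ ≈ 0.765, b = sin(fδ)/sin δ ≈ 0.765.
p = a·p₁ + b·p₂ ≈ (0.916, 0.198, 0.350); φ = arcsin(p_z) ≈ 20.50°, λ = atan2(p_y, p_x) ≈ 12.17°.

≈ 21°N, 12°E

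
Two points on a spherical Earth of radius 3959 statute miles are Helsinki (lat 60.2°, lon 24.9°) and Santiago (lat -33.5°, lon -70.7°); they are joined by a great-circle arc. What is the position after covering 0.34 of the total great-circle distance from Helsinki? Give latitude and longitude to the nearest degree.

≈ lat 35°, lon -27°

Write both endpoints as unit vectors p₁, p₂ with components (cos φ cos λ, cos φ sin λ, sin φ).
The central angle between the endpoints is δ = arccos(p₁·p₂) ≈ 2.117 rad (121.3°).
Interpolate at f = 0.34 with slerp weights a = sin((1−f)δ)/sin δ ≈ 1.153, b = sin(fδ)/sin δ ≈ 0.771.
p = a·p₁ + b·p₂ ≈ (0.732, -0.366, 0.574); φ = arcsin(p_z) ≈ 35.06°, λ = atan2(p_y, p_x) ≈ -26.56°.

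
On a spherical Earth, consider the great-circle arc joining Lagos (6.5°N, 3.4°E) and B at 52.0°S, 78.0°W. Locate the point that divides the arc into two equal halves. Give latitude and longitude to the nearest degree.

From cos δ = sin φ₁ sin φ₂ + cos φ₁ cos φ₂ cos Δλ, the central angle is δ ≈ 1.569 rad (89.9°).
Interpolate at f = 1/2 with slerp weights a = sin((1−f)δ)/sin δ ≈ 0.706, b = sin(fδ)/sin δ ≈ 0.706.
p = a·p₁ + b·p₂ ≈ (0.791, -0.384, -0.477); φ = arcsin(p_z) ≈ -28.46°, λ = atan2(p_y, p_x) ≈ -25.88°.

≈ 28°S, 26°W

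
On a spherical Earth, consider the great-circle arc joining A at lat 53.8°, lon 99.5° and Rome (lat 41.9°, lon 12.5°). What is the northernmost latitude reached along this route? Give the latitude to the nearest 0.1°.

≈ 57.9°

The great circle lies in the plane with unit normal n̂ = (p₁ × p₂)/|p₁ × p₂|.
Here n̂_z ≈ -0.531; the vertex latitude is φ_max = arccos|n̂_z| ≈ 57.9°.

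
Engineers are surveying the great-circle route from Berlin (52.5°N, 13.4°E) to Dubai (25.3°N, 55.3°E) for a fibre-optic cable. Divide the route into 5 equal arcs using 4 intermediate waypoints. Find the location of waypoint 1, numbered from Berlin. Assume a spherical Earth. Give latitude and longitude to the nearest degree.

Write both endpoints as unit vectors p₁, p₂ with components (cos φ cos λ, cos φ sin λ, sin φ).
The central angle between the endpoints is δ = arccos(p₁·p₂) ≈ 0.725 rad (41.5°).
Interpolate at f = 1/5 with slerp weights a = sin((1−f)δ)/sin δ ≈ 0.826, b = sin(fδ)/sin δ ≈ 0.218.
p = a·p₁ + b·p₂ ≈ (0.602, 0.279, 0.749); φ = arcsin(p_z) ≈ 48.48°, λ = atan2(p_y, p_x) ≈ 24.85°.

≈ (48°N, 25°E)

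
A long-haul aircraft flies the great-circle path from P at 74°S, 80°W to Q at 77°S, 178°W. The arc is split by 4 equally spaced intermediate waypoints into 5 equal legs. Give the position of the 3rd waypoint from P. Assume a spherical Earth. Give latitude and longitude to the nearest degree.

≈ 81°S, 135°W

From cos δ = sin φ₁ sin φ₂ + cos φ₁ cos φ₂ cos Δλ, the central angle is δ ≈ 0.382 rad (21.9°).
Interpolate at f = 3/5 with slerp weights a = sin((1−f)δ)/sin δ ≈ 0.408, b = sin(fδ)/sin δ ≈ 0.609.
p = a·p₁ + b·p₂ ≈ (-0.117, -0.116, -0.986); φ = arcsin(p_z) ≈ -80.51°, λ = atan2(p_y, p_x) ≈ -135.46°.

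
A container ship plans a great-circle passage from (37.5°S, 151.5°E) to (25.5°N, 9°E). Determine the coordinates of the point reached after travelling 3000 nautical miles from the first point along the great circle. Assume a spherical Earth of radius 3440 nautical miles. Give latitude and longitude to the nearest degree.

≈ (30°S, 91°E)

Write both endpoints as unit vectors p₁, p₂ with components (cos φ cos λ, cos φ sin λ, sin φ).
The central angle between the endpoints is δ = arccos(p₁·p₂) ≈ 2.550 rad (146.1°). The total great-circle distance is δ·R ≈ 2.550 × 3440 ≈ 8773 nmi, so the target fraction is f = 3000/8773 ≈ 0.342.
Interpolate at f ≈ 0.342 with slerp weights a = sin((1−f)δ)/sin δ ≈ 1.783, b = sin(fδ)/sin δ ≈ 1.373.
p = a·p₁ + b·p₂ ≈ (-0.019, 0.869, -0.494); φ = arcsin(p_z) ≈ -29.63°, λ = atan2(p_y, p_x) ≈ 91.26°.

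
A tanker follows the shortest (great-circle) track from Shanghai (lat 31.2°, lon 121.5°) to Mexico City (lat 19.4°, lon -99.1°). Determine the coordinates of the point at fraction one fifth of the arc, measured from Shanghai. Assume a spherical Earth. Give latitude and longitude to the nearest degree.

≈ lat 46°, lon 144°

Write both endpoints as unit vectors p₁, p₂ with components (cos φ cos λ, cos φ sin λ, sin φ).
The central angle between the endpoints is δ = arccos(p₁·p₂) ≈ 2.027 rad (116.1°).
Interpolate at f = 1/5 with slerp weights a = sin((1−f)δ)/sin δ ≈ 1.112, b = sin(fδ)/sin δ ≈ 0.439.
p = a·p₁ + b·p₂ ≈ (-0.563, 0.402, 0.722); φ = arcsin(p_z) ≈ 46.24°, λ = atan2(p_y, p_x) ≈ 144.45°.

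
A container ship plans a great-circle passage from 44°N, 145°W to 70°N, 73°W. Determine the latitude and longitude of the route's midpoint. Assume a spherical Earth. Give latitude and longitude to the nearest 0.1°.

From cos δ = sin φ₁ sin φ₂ + cos φ₁ cos φ₂ cos Δλ, the central angle is δ ≈ 0.754 rad (43.2°).
Interpolate at f = 1/2 with slerp weights a = sin((1−f)δ)/sin δ ≈ 0.538, b = sin(fδ)/sin δ ≈ 0.538.
p = a·p₁ + b·p₂ ≈ (-0.263, -0.398, 0.879); φ = arcsin(p_z) ≈ 61.51°, λ = atan2(p_y, p_x) ≈ -123.48°.

≈ 61.5°N, 123.5°W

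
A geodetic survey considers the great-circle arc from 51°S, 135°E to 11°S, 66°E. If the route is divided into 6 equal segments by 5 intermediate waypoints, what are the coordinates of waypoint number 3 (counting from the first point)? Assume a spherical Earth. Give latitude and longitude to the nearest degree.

From cos δ = sin φ₁ sin φ₂ + cos φ₁ cos φ₂ cos Δλ, the central angle is δ ≈ 1.192 rad (68.3°).
Interpolate at f = 3/6 with slerp weights a = sin((1−f)δ)/sin δ ≈ 0.604, b = sin(fδ)/sin δ ≈ 0.604.
p = a·p₁ + b·p₂ ≈ (-0.028, 0.811, -0.585); φ = arcsin(p_z) ≈ -35.79°, λ = atan2(p_y, p_x) ≈ 91.95°.

≈ 36°S, 92°E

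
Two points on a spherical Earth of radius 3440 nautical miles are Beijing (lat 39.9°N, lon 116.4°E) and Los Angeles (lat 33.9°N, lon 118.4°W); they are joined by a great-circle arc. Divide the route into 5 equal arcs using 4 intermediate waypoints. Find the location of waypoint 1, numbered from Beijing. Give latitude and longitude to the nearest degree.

≈ lat 52°N, lon 136°E

Write both endpoints as unit vectors p₁, p₂ with components (cos φ cos λ, cos φ sin λ, sin φ).
The central angle between the endpoints is δ = arccos(p₁·p₂) ≈ 1.580 rad (90.5°).
Interpolate at f = 1/5 with slerp weights a = sin((1−f)δ)/sin δ ≈ 0.953, b = sin(fδ)/sin δ ≈ 0.311.
p = a·p₁ + b·p₂ ≈ (-0.448, 0.428, 0.785); φ = arcsin(p_z) ≈ 51.71°, λ = atan2(p_y, p_x) ≈ 136.29°.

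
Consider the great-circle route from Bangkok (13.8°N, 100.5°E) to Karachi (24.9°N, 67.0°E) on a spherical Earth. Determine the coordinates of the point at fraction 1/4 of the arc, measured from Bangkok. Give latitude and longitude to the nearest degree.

≈ 17°N, 93°E

The haversine formula gives a central angle δ ≈ 0.583 rad (33.4°) between the endpoints.
Interpolate at f = 1/4 with slerp weights a = sin((1−f)δ)/sin δ ≈ 0.769, b = sin(fδ)/sin δ ≈ 0.264.
p = a·p₁ + b·p₂ ≈ (-0.043, 0.955, 0.295); φ = arcsin(p_z) ≈ 17.13°, λ = atan2(p_y, p_x) ≈ 92.56°.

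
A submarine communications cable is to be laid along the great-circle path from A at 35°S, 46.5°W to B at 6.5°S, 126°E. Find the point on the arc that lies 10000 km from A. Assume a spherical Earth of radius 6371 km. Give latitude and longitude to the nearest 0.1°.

≈ 53.5°S, 114.5°E

Write both endpoints as unit vectors p₁, p₂ with components (cos φ cos λ, cos φ sin λ, sin φ).
The central angle between the endpoints is δ = arccos(p₁·p₂) ≈ 2.407 rad (137.9°). The total great-circle distance is δ·R ≈ 2.407 × 6371 ≈ 15334 km, so the target fraction is f = 10000/15334 ≈ 0.652.
Interpolate at f ≈ 0.652 with slerp weights a = sin((1−f)δ)/sin δ ≈ 1.108, b = sin(fδ)/sin δ ≈ 1.492.
p = a·p₁ + b·p₂ ≈ (-0.246, 0.541, -0.804); φ = arcsin(p_z) ≈ -53.55°, λ = atan2(p_y, p_x) ≈ 114.50°.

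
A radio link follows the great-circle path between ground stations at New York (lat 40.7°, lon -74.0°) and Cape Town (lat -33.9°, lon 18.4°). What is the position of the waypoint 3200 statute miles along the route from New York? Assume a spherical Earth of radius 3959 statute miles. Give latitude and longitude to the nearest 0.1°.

≈ lat 12.2°, lon -32.2°

Convert each endpoint to a unit vector on the sphere (x = cos φ cos λ, y = cos φ sin λ, z = sin φ).
The central angle between the endpoints is δ = arccos(p₁·p₂) ≈ 1.971 rad (113.0°). The total great-circle distance is δ·R ≈ 1.971 × 3959 ≈ 7805 mi, so the target fraction is f = 3200/7805 ≈ 0.410.
Interpolate at f ≈ 0.410 with slerp weights a = sin((1−f)δ)/sin δ ≈ 0.997, b = sin(fδ)/sin δ ≈ 0.785.
p = a·p₁ + b·p₂ ≈ (0.827, -0.521, 0.212); φ = arcsin(p_z) ≈ 12.25°, λ = atan2(p_y, p_x) ≈ -32.21°.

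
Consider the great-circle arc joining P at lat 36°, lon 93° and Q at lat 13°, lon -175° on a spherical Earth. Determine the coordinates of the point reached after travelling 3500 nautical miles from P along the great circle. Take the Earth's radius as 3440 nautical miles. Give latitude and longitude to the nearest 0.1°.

≈ lat 26.7°, lon 161.8°

Write both endpoints as unit vectors p₁, p₂ with components (cos φ cos λ, cos φ sin λ, sin φ).
The central angle between the endpoints is δ = arccos(p₁·p₂) ≈ 1.466 rad (84.0°). The total great-circle distance is δ·R ≈ 1.466 × 3440 ≈ 5043 nmi, so the target fraction is f = 3500/5043 ≈ 0.694.
Interpolate at f ≈ 0.694 with slerp weights a = sin((1−f)δ)/sin δ ≈ 0.436, b = sin(fδ)/sin δ ≈ 0.855.
p = a·p₁ + b·p₂ ≈ (-0.849, 0.280, 0.449); φ = arcsin(p_z) ≈ 26.66°, λ = atan2(p_y, p_x) ≈ 161.77°.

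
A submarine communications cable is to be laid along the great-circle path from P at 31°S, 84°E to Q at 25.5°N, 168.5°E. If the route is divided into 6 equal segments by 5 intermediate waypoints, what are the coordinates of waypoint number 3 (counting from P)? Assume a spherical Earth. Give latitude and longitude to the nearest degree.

Convert each endpoint to a unit vector on the sphere (x = cos φ cos λ, y = cos φ sin λ, z = sin φ).
The central angle between the endpoints is δ = arccos(p₁·p₂) ≈ 1.719 rad (98.5°).
Interpolate at f = 3/6 with slerp weights a = sin((1−f)δ)/sin δ ≈ 0.766, b = sin(fδ)/sin δ ≈ 0.766.
p = a·p₁ + b·p₂ ≈ (-0.609, 0.791, -0.065); φ = arcsin(p_z) ≈ -3.71°, λ = atan2(p_y, p_x) ≈ 127.59°.

≈ 4°S, 128°E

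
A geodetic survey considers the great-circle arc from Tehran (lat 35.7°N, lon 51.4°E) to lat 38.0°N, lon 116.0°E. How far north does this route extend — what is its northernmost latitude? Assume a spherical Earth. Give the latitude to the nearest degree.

≈ 42°N

The great circle lies in the plane with unit normal n̂ = (p₁ × p₂)/|p₁ × p₂|.
Here n̂_z ≈ +0.747; the vertex latitude is φ_max = arccos|n̂_z| ≈ 41.6°.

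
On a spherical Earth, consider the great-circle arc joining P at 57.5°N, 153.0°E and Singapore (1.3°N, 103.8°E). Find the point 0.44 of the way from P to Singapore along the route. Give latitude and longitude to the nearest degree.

Write both endpoints as unit vectors p₁, p₂ with components (cos φ cos λ, cos φ sin λ, sin φ).
The central angle between the endpoints is δ = arccos(p₁·p₂) ≈ 1.192 rad (68.3°).
Interpolate at f = 0.44 with slerp weights a = sin((1−f)δ)/sin δ ≈ 0.666, b = sin(fδ)/sin δ ≈ 0.539.
p = a·p₁ + b·p₂ ≈ (-0.447, 0.686, 0.574); φ = arcsin(p_z) ≈ 35.04°, λ = atan2(p_y, p_x) ≈ 123.13°.

≈ 35°N, 123°E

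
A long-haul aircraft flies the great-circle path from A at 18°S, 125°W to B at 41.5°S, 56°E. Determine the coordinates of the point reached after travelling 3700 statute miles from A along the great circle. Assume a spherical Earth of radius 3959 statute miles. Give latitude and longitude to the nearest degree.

≈ 72°S, 127°W

Write both endpoints as unit vectors p₁, p₂ with components (cos φ cos λ, cos φ sin λ, sin φ).
The central angle between the endpoints is δ = arccos(p₁·p₂) ≈ 2.103 rad (120.5°). The total great-circle distance is δ·R ≈ 2.103 × 3959 ≈ 8326 mi, so the target fraction is f = 3700/8326 ≈ 0.444.
Interpolate at f ≈ 0.444 with slerp weights a = sin((1−f)δ)/sin δ ≈ 1.068, b = sin(fδ)/sin δ ≈ 0.933.
p = a·p₁ + b·p₂ ≈ (-0.192, -0.252, -0.948); φ = arcsin(p_z) ≈ -71.53°, λ = atan2(p_y, p_x) ≈ -127.21°.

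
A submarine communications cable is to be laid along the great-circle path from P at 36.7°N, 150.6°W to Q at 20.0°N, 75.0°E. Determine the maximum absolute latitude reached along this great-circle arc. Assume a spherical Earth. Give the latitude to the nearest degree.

≈ 55°N

The great circle lies in the plane with unit normal n̂ = (p₁ × p₂)/|p₁ × p₂|.
Here n̂_z ≈ -0.569; the vertex latitude is φ_max = arccos|n̂_z| ≈ 55.3°.
Check via Clairaut: cos φ_max = |cos φ₁| · sin C = cos(36.7°)·sin(45.2°) ≈ 0.569, again giving ≈ 55.3°.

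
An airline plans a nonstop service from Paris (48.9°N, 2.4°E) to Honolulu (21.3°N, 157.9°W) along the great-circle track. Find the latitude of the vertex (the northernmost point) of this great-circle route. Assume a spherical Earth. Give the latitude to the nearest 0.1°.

The great circle lies in the plane with unit normal n̂ = (p₁ × p₂)/|p₁ × p₂|.
Here n̂_z ≈ -0.217; the vertex latitude is φ_max = arccos|n̂_z| ≈ 77.5°.
Check via Clairaut: cos φ_max = |cos φ₁| · sin C = cos(48.9°)·sin(19.2°) ≈ 0.217, again giving ≈ 77.5°.

≈ 77.5°N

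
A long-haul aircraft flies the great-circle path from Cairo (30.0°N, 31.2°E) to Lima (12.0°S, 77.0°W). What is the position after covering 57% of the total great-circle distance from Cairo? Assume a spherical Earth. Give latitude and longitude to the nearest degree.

≈ (11°N, 35°W)

Write both endpoints as unit vectors p₁, p₂ with components (cos φ cos λ, cos φ sin λ, sin φ).
The central angle between the endpoints is δ = arccos(p₁·p₂) ≈ 1.948 rad (111.6°).
Interpolate at f = 0.57 with slerp weights a = sin((1−f)δ)/sin δ ≈ 0.799, b = sin(fδ)/sin δ ≈ 0.964.
p = a·p₁ + b·p₂ ≈ (0.804, -0.560, 0.199); φ = arcsin(p_z) ≈ 11.50°, λ = atan2(p_y, p_x) ≈ -34.85°.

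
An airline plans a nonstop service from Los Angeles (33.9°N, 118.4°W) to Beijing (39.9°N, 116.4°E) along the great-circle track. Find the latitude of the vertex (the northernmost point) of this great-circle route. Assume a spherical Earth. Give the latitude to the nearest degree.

The great circle lies in the plane with unit normal n̂ = (p₁ × p₂)/|p₁ × p₂|.
Here n̂_z ≈ -0.520; the vertex latitude is φ_max = arccos|n̂_z| ≈ 58.6°.
Check via Clairaut: cos φ_max = |cos φ₁| · sin C = cos(33.9°)·sin(38.8°) ≈ 0.520, again giving ≈ 58.6°.

≈ 59°N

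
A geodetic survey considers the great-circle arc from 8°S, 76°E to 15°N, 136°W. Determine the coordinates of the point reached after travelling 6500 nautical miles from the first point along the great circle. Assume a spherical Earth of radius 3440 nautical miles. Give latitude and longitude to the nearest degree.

≈ 17°N, 177°W

Write both endpoints as unit vectors p₁, p₂ with components (cos φ cos λ, cos φ sin λ, sin φ).
The central angle between the endpoints is δ = arccos(p₁·p₂) ≈ 2.581 rad (147.9°). The total great-circle distance is δ·R ≈ 2.581 × 3440 ≈ 8880 nmi, so the target fraction is f = 6500/8880 ≈ 0.732.
Interpolate at f ≈ 0.732 with slerp weights a = sin((1−f)δ)/sin δ ≈ 1.201, b = sin(fδ)/sin δ ≈ 1.787.
p = a·p₁ + b·p₂ ≈ (-0.954, -0.045, 0.295); φ = arcsin(p_z) ≈ 17.19°, λ = atan2(p_y, p_x) ≈ -177.28°.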